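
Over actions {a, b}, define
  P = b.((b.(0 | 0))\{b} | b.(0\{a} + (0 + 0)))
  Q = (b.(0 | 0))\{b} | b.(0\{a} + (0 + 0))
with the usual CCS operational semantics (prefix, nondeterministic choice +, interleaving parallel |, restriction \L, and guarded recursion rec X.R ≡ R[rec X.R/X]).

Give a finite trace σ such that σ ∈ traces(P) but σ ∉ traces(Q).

LTS(P): 3 reachable states
  u0 = b.((b.(0 | 0))\{b} | b.(0\{a} + (0 + 0))) | =b=> u1
  u1 = (b.(0 | 0))\{b} | b.(0\{a} + (0 + 0)) | =b=> u2
  u2 = (b.(0 | 0))\{b} | (0\{a} + (0 + 0)) | deadlocked
LTS(Q): 2 reachable states
  v0 = (b.(0 | 0))\{b} | b.(0\{a} + (0 + 0)) | =b=> v1
  v1 = (b.(0 | 0))\{b} | (0\{a} + (0 + 0)) | deadlocked
Trace ⟨bb⟩ through P, begin at {u0}:
  step 1 (b): {u1}
  step 2 (b): {u2}
  — P admits the full trace.
Trace ⟨bb⟩ through Q, begin at {v0}:
  step 1 (b): {v1}
  step 2 (b): no successor for Q

bb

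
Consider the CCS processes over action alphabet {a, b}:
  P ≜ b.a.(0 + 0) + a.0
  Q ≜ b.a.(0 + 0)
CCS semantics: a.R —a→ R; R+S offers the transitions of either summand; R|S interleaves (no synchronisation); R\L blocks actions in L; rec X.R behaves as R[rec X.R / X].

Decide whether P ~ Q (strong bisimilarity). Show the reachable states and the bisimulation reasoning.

P ≁ Q

Reachable graph of P (4 states):
  p0 = b.a.(0 + 0) + a.0 → -a-> p1, -b-> p2
  p1 = 0 → (no moves)
  p2 = a.(0 + 0) → -a-> p3
  p3 = 0 + 0 → (no moves)
Reachable graph of Q (3 states):
  q0 = b.a.(0 + 0) → -b-> q1
  q1 = a.(0 + 0) → -a-> q2
  q2 = 0 + 0 → (no moves)
Coarsest stable partition (strong bisimilarity classes):
  B0 = {p0}
  B1 = {p1, p3, q2}
  B2 = {p2, q1}
  B3 = {q0}
p0 ∈ B0, q0 ∈ B3 → different blocks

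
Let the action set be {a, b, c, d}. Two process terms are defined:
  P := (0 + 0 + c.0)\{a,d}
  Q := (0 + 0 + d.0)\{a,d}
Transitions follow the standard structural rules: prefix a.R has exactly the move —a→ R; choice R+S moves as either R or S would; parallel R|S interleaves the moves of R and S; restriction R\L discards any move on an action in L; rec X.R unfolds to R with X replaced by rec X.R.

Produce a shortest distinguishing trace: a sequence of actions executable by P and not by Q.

c

P's transition system — 2 states:
  s0 = (0 + 0 + c.0)\{a,d} ⊢ ··c··> s1
  s1 = 0\{a,d} ⊢ ·
Q's transition system — 1 states:
  t0 = (0 + 0 + d.0)\{a,d} ⊢ ·
Trace ⟨c⟩ through P, begin at {s0}:
  after c @ step 1: {s1}
  ✓ P
Trace ⟨c⟩ through Q, begin at {t0}:
  after c @ step 1: ∅ (Q stuck)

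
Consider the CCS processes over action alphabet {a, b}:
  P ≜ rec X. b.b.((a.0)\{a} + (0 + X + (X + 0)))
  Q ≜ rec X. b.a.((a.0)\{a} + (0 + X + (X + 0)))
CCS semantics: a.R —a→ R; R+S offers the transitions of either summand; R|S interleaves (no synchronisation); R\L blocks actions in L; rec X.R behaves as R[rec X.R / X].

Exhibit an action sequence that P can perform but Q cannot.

LTS(P): 3 reachable states
  u0 = rec X. b.b.((a.0)\{a} + (0 + X + (X + 0))) :: -b-> u1
  u1 = b.((a.0)\{a} + (0 + (rec X. b.b.((a.0)\{a} + (0 + X + (X + 0)))) + ((rec X. b.b.((a.0)\{a} + (0 + X + (X + 0)))) + 0))) :: -b-> u2
  u2 = (a.0)\{a} + (0 + (rec X. b.b.((a.0)\{a} + (0 + X + (X + 0)))) + ((rec X. b.b.((a.0)\{a} + (0 + X + (X + 0)))) + 0)) :: -b-> u1
LTS(Q): 3 reachable states
  v0 = rec X. b.a.((a.0)\{a} + (0 + X + (X + 0))) :: -b-> v1
  v1 = a.((a.0)\{a} + (0 + (rec X. b.a.((a.0)\{a} + (0 + X + (X + 0)))) + ((rec X. b.a.((a.0)\{a} + (0 + X + (X + 0)))) + 0))) :: -a-> v2
  v2 = (a.0)\{a} + (0 + (rec X. b.a.((a.0)\{a} + (0 + X + (X + 0)))) + ((rec X. b.a.((a.0)\{a} + (0 + X + (X + 0)))) + 0)) :: -b-> v1
Run σ = ⟨bb⟩ on P: start {u0}
  after b @ step 1: {u1}
  after b @ step 2: {u2}
  P completes σ.
Run σ = ⟨bb⟩ on Q: start {v0}
  after b @ step 1: {v1}
  after b @ step 2: ∅ (Q stuck)

bb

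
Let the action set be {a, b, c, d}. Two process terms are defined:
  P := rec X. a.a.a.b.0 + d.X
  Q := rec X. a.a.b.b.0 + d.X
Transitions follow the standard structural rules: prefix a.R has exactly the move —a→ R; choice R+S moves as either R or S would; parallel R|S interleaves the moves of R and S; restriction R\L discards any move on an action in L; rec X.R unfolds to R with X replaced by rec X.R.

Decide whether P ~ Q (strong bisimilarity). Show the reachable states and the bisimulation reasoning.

P ≁ Q

P's transition system — 5 states:
  m0 = rec X. a.a.a.b.0 + d.X → —a→ m1, —d→ m0
  m1 = a.a.b.0 → —a→ m2
  m2 = a.b.0 → —a→ m3
  m3 = b.0 → —b→ m4
  m4 = 0 → ∅
Q's transition system — 5 states:
  n0 = rec X. a.a.b.b.0 + d.X → —a→ n1, —d→ n0
  n1 = a.b.b.0 → —a→ n2
  n2 = b.b.0 → —b→ n3
  n3 = b.0 → —b→ n4
  n4 = 0 → ∅
Coarsest stable partition (strong bisimilarity classes):
  B0 = {m0}
  B1 = {m1}
  B2 = {m2}
  B3 = {m3, n3}
  B4 = {m4, n4}
  B5 = {n0}
  B6 = {n1}
  B7 = {n2}
m0 ∈ B0, n0 ∈ B5 → different blocks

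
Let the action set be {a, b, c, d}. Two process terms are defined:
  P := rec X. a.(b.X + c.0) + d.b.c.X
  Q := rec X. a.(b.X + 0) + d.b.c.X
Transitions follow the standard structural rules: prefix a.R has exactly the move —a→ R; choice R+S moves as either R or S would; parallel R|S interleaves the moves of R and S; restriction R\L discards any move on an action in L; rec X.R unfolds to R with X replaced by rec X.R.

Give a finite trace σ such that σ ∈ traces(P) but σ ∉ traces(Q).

P's transition system — 5 states:
  p0 = rec X. a.(b.X + c.0) + d.b.c.X :: —a→ p1, —d→ p2
  p1 = b.(rec X. a.(b.X + c.0) + d.b.c.X) + c.0 :: —b→ p0, —c→ p3
  p2 = b.c.(rec X. a.(b.X + c.0) + d.b.c.X) :: —b→ p4
  p3 = 0 :: deadlocked
  p4 = c.(rec X. a.(b.X + c.0) + d.b.c.X) :: —c→ p0
Q's transition system — 4 states:
  q0 = rec X. a.(b.X + 0) + d.b.c.X :: —a→ q1, —d→ q2
  q1 = b.(rec X. a.(b.X + 0) + d.b.c.X) + 0 :: —b→ q0
  q2 = b.c.(rec X. a.(b.X + 0) + d.b.c.X) :: —b→ q3
  q3 = c.(rec X. a.(b.X + 0) + d.b.c.X) :: —c→ q0
Run σ = ⟨ac⟩ on P: start {p0}
  step 1 (a): {p1}
  step 2 (c): {p3}
  — P admits the full trace.
Run σ = ⟨ac⟩ on Q: start {q0}
  step 1 (a): {q1}
  step 2 (c): ∅ (Q stuck)

ac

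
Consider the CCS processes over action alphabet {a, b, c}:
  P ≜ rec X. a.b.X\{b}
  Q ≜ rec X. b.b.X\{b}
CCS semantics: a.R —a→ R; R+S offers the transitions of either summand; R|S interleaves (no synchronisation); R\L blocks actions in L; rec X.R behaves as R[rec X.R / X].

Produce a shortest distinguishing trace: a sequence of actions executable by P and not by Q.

P's transition system — 4 states:
  u0 = rec X. a.b.X\{b} has moves —a→ u1
  u1 = b.(rec X. a.b.X\{b})\{b} has moves —b→ u2
  u2 = (rec X. a.b.X\{b})\{b} has moves —a→ u3
  u3 = (b.(rec X. a.b.X\{b})\{b})\{b} has moves stopped
Q's transition system — 3 states:
  v0 = rec X. b.b.X\{b} has moves —b→ v1
  v1 = b.(rec X. b.b.X\{b})\{b} has moves —b→ v2
  v2 = (rec X. b.b.X\{b})\{b} has moves stopped
Run σ = ⟨a⟩ on P: start {u0}
  after a @ step 1: {u1}
  — P admits the full trace.
Run σ = ⟨a⟩ on Q: start {v0}
  after a @ step 1: ∅ (Q stuck)

a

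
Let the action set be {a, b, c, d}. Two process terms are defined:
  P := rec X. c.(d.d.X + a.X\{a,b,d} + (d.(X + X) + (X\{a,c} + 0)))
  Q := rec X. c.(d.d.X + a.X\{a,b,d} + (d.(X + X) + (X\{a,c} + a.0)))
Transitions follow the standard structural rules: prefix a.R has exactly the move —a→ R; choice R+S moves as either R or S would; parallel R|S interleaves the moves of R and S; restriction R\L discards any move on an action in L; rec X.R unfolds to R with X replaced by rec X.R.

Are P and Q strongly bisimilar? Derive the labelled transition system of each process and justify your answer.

P ≁ Q

Reachable graph of P (6 states):
  m0 = rec X. c.(d.d.X + a.X\{a,b,d} + (d.(X + X) + (X\{a,c} + 0))) → —c→ m1
  m1 = d.d.(rec X. c.(d.d.X + a.X\{a,b,d} + (d.(X + X) + (X\{a,c} + 0)))) + a.(rec X. c.(d.d.X + a.X\{a,b,d} + (d.(X + X) + (X\{a,c} + 0))))\{a,b,d} + (d.((rec X. c.(d.d.X + a.X\{a,b,d} + (d.(X + X) + (X\{a,c} + 0)))) + (rec X. c.(d.d.X + a.X\{a,b,d} + (d.(X + X) + (X\{a,c} + 0))))) + ((rec X. c.(d.d.X + a.X\{a,b,d} + (d.(X + X) + (X\{a,c} + 0))))\{a,c} + 0)) → —a→ m2, —d→ m3, —d→ m4
  m2 = (rec X. c.(d.d.X + a.X\{a,b,d} + (d.(X + X) + (X\{a,c} + 0))))\{a,b,d} → —c→ m5
  m3 = (rec X. c.(d.d.X + a.X\{a,b,d} + (d.(X + X) + (X\{a,c} + 0)))) + (rec X. c.(d.d.X + a.X\{a,b,d} + (d.(X + X) + (X\{a,c} + 0)))) → —c→ m1
  m4 = d.(rec X. c.(d.d.X + a.X\{a,b,d} + (d.(X + X) + (X\{a,c} + 0)))) → —d→ m0
  m5 = (d.d.(rec X. c.(d.d.X + a.X\{a,b,d} + (d.(X + X) + (X\{a,c} + 0)))) + a.(rec X. c.(d.d.X + a.X\{a,b,d} + (d.(X + X) + (X\{a,c} + 0))))\{a,b,d} + (d.((rec X. c.(d.d.X + a.X\{a,b,d} + (d.(X + X) + (X\{a,c} + 0)))) + (rec X. c.(d.d.X + a.X\{a,b,d} + (d.(X + X) + (X\{a,c} + 0))))) + ((rec X. c.(d.d.X + a.X\{a,b,d} + (d.(X + X) + (X\{a,c} + 0))))\{a,c} + 0)))\{a,b,d} → deadlocked
Reachable graph of Q (7 states):
  n0 = rec X. c.(d.d.X + a.X\{a,b,d} + (d.(X + X) + (X\{a,c} + a.0))) → —c→ n1
  n1 = d.d.(rec X. c.(d.d.X + a.X\{a,b,d} + (d.(X + X) + (X\{a,c} + a.0)))) + a.(rec X. c.(d.d.X + a.X\{a,b,d} + (d.(X + X) + (X\{a,c} + a.0))))\{a,b,d} + (d.((rec X. c.(d.d.X + a.X\{a,b,d} + (d.(X + X) + (X\{a,c} + a.0)))) + (rec X. c.(d.d.X + a.X\{a,b,d} + (d.(X + X) + (X\{a,c} + a.0))))) + ((rec X. c.(d.d.X + a.X\{a,b,d} + (d.(X + X) + (X\{a,c} + a.0))))\{a,c} + a.0)) → —a→ n2, —a→ n3, —d→ n4, —d→ n5
  n2 = (rec X. c.(d.d.X + a.X\{a,b,d} + (d.(X + X) + (X\{a,c} + a.0))))\{a,b,d} → —c→ n6
  n3 = 0 → deadlocked
  n4 = (rec X. c.(d.d.X + a.X\{a,b,d} + (d.(X + X) + (X\{a,c} + a.0)))) + (rec X. c.(d.d.X + a.X\{a,b,d} + (d.(X + X) + (X\{a,c} + a.0)))) → —c→ n1
  n5 = d.(rec X. c.(d.d.X + a.X\{a,b,d} + (d.(X + X) + (X\{a,c} + a.0)))) → —d→ n0
  n6 = (d.d.(rec X. c.(d.d.X + a.X\{a,b,d} + (d.(X + X) + (X\{a,c} + a.0)))) + a.(rec X. c.(d.d.X + a.X\{a,b,d} + (d.(X + X) + (X\{a,c} + a.0))))\{a,b,d} + (d.((rec X. c.(d.d.X + a.X\{a,b,d} + (d.(X + X) + (X\{a,c} + a.0)))) + (rec X. c.(d.d.X + a.X\{a,b,d} + (d.(X + X) + (X\{a,c} + a.0))))) + ((rec X. c.(d.d.X + a.X\{a,b,d} + (d.(X + X) + (X\{a,c} + a.0))))\{a,c} + a.0)))\{a,b,d} → deadlocked
Partition-refinement fixed point:
  B0 = {m0, m3}
  B1 = {m1}
  B2 = {m4}
  B3 = {m2, n2}
  B4 = {m5, n3, n6}
  B5 = {n0, n4}
  B6 = {n1}
  B7 = {n5}
m0 ∈ B0, n0 ∈ B5 → different blocks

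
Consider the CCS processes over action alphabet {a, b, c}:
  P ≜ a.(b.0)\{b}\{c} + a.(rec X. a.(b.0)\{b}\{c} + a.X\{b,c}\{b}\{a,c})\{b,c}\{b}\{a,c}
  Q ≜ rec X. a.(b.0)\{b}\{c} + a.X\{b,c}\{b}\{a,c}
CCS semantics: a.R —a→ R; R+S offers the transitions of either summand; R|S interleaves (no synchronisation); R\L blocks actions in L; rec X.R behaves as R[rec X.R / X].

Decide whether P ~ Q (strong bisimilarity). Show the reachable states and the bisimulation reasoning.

YES

P's transition system — 3 states:
  p0 = a.(b.0)\{b}\{c} + a.(rec X. a.(b.0)\{b}\{c} + a.X\{b,c}\{b}\{a,c})\{b,c}\{b}\{a,c} | --a--▸ p1, --a--▸ p2
  p1 = (b.0)\{b}\{c} | stopped
  p2 = (rec X. a.(b.0)\{b}\{c} + a.X\{b,c}\{b}\{a,c})\{b,c}\{b}\{a,c} | stopped
Q's transition system — 3 states:
  q0 = rec X. a.(b.0)\{b}\{c} + a.X\{b,c}\{b}\{a,c} | --a--▸ q1, --a--▸ q2
  q1 = (b.0)\{b}\{c} | stopped
  q2 = (rec X. a.(b.0)\{b}\{c} + a.X\{b,c}\{b}\{a,c})\{b,c}\{b}\{a,c} | stopped
Partition-refinement fixed point:
  B0 = {p0, q0}
  B1 = {p1, p2, q1, q2}
p0 ∈ B0, q0 ∈ B0 → same block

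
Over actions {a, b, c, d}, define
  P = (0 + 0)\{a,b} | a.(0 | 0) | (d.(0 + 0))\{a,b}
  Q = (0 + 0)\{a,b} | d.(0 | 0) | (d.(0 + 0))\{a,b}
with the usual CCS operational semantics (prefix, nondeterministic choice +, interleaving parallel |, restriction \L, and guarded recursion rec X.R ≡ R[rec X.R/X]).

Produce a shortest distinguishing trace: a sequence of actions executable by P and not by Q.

a

P's transition system — 4 states:
  u0 = (0 + 0)\{a,b} | a.(0 | 0) | (d.(0 + 0))\{a,b} has moves ··a··> u1, ··d··> u2
  u1 = (0 + 0)\{a,b} | (0 | 0) | (d.(0 + 0))\{a,b} has moves ··d··> u3
  u2 = (0 + 0)\{a,b} | a.(0 | 0) | (0 + 0)\{a,b} has moves ··a··> u3
  u3 = (0 + 0)\{a,b} | (0 | 0) | (0 + 0)\{a,b} has moves ·
Q's transition system — 4 states:
  v0 = (0 + 0)\{a,b} | d.(0 | 0) | (d.(0 + 0))\{a,b} has moves ··d··> v1, ··d··> v2
  v1 = (0 + 0)\{a,b} | (0 | 0) | (d.(0 + 0))\{a,b} has moves ··d··> v3
  v2 = (0 + 0)\{a,b} | d.(0 | 0) | (0 + 0)\{a,b} has moves ··d··> v3
  v3 = (0 + 0)\{a,b} | (0 | 0) | (0 + 0)\{a,b} has moves ·
Run σ = ⟨a⟩ on P: start {u0}
  [1] a ⇒ {u1}
  P completes σ.
Run σ = ⟨a⟩ on Q: start {v0}
  [1] a ⇒ ∅  — Q cannot continue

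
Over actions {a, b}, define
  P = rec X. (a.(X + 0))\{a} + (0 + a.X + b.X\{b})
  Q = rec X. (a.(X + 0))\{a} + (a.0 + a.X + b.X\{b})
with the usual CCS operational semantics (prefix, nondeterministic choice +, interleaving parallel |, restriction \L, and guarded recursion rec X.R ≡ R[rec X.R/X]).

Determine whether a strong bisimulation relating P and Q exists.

LTS(P): 2 reachable states
  u0 = rec X. (a.(X + 0))\{a} + (0 + a.X + b.X\{b}) has moves --a--▸ u0, --b--▸ u1
  u1 = (rec X. (a.(X + 0))\{a} + (0 + a.X + b.X\{b}))\{b} has moves --a--▸ u1
LTS(Q): 4 reachable states
  v0 = rec X. (a.(X + 0))\{a} + (a.0 + a.X + b.X\{b}) has moves --a--▸ v0, --a--▸ v1, --b--▸ v2
  v1 = 0 has moves deadlocked
  v2 = (rec X. (a.(X + 0))\{a} + (a.0 + a.X + b.X\{b}))\{b} has moves --a--▸ v2, --a--▸ v3
  v3 = 0\{b} has moves deadlocked
Bisimilarity quotient blocks:
  B0 = {u0}
  B1 = {u1}
  B2 = {v0}
  B3 = {v1, v3}
  B4 = {v2}
u0 ∈ B0, v0 ∈ B2 → different blocks

not bisimilar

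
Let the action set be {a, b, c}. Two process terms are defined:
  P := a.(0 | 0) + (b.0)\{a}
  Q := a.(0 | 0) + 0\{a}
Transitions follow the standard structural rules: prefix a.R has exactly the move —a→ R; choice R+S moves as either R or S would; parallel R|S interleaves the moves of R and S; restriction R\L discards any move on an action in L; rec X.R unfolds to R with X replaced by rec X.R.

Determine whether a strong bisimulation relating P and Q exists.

LTS(P): 3 reachable states
  p0 = a.(0 | 0) + (b.0)\{a} → —a→ p1, —b→ p2
  p1 = 0 | 0 → ∅
  p2 = 0\{a} → ∅
LTS(Q): 2 reachable states
  q0 = a.(0 | 0) + 0\{a} → —a→ q1
  q1 = 0 | 0 → ∅
Partition-refinement fixed point:
  B0 = {p0}
  B1 = {p1, p2, q1}
  B2 = {q0}
p0 ∈ B0, q0 ∈ B2 → different blocks

NO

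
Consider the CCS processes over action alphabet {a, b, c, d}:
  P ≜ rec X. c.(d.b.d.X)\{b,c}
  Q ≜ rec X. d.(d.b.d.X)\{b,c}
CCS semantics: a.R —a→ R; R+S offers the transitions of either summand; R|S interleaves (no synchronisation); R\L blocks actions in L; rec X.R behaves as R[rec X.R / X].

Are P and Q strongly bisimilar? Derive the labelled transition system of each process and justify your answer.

P ≁ Q

Reachable graph of P (3 states):
  m0 = rec X. c.(d.b.d.X)\{b,c} ⊢ ··c··> m1
  m1 = (d.b.d.(rec X. c.(d.b.d.X)\{b,c}))\{b,c} ⊢ ··d··> m2
  m2 = (b.d.(rec X. c.(d.b.d.X)\{b,c}))\{b,c} ⊢ ·
Reachable graph of Q (3 states):
  n0 = rec X. d.(d.b.d.X)\{b,c} ⊢ ··d··> n1
  n1 = (d.b.d.(rec X. d.(d.b.d.X)\{b,c}))\{b,c} ⊢ ··d··> n2
  n2 = (b.d.(rec X. d.(d.b.d.X)\{b,c}))\{b,c} ⊢ ·
Partition-refinement fixed point:
  B0 = {m0}
  B1 = {m1, n1}
  B2 = {m2, n2}
  B3 = {n0}
m0 ∈ B0, n0 ∈ B3 → different blocks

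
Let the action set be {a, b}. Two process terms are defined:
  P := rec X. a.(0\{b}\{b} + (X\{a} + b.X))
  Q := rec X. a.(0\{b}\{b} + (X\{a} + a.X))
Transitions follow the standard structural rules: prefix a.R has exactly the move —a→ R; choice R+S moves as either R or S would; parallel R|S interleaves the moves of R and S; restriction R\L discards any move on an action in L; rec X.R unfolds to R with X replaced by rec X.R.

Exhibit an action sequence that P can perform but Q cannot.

P's transition system — 2 states:
  u0 = rec X. a.(0\{b}\{b} + (X\{a} + b.X)) :: —a→ u1
  u1 = 0\{b}\{b} + ((rec X. a.(0\{b}\{b} + (X\{a} + b.X)))\{a} + b.(rec X. a.(0\{b}\{b} + (X\{a} + b.X)))) :: —b→ u0
Q's transition system — 2 states:
  v0 = rec X. a.(0\{b}\{b} + (X\{a} + a.X)) :: —a→ v1
  v1 = 0\{b}\{b} + ((rec X. a.(0\{b}\{b} + (X\{a} + a.X)))\{a} + a.(rec X. a.(0\{b}\{b} + (X\{a} + a.X)))) :: —a→ v0
Executing ab from P (initial set {u0}):
  after a @ step 1: {u1}
  after b @ step 2: {u0}
  — P admits the full trace.
Executing ab from Q (initial set {v0}):
  after a @ step 1: {v1}
  after b @ step 2: ∅  — Q cannot continue

ab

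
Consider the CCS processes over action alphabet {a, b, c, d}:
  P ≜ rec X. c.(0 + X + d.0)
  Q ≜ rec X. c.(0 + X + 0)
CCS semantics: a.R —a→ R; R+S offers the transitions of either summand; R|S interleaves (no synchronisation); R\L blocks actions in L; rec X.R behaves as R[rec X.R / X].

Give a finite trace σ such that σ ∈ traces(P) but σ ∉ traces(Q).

Reachable graph of P (3 states):
  s0 = rec X. c.(0 + X + d.0) ⊢ --c--▸ s1
  s1 = 0 + (rec X. c.(0 + X + d.0)) + d.0 ⊢ --c--▸ s1, --d--▸ s2
  s2 = 0 ⊢ deadlocked
Reachable graph of Q (2 states):
  t0 = rec X. c.(0 + X + 0) ⊢ --c--▸ t1
  t1 = 0 + (rec X. c.(0 + X + 0)) + 0 ⊢ --c--▸ t1
Run σ = ⟨cd⟩ on P: start {s0}
  step 1 (c): {s1}
  step 2 (d): {s2}
  P completes σ.
Run σ = ⟨cd⟩ on Q: start {t0}
  step 1 (c): {t1}
  step 2 (d): no successor for Q

cd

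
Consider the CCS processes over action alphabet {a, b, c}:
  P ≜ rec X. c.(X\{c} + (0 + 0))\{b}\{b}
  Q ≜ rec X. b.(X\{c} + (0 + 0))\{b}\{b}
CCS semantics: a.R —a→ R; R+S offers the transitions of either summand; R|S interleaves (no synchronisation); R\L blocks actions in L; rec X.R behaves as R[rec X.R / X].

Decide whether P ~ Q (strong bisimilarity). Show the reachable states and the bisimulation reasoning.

Reachable graph of P (2 states):
  s0 = rec X. c.(X\{c} + (0 + 0))\{b}\{b} :: =c=> s1
  s1 = ((rec X. c.(X\{c} + (0 + 0))\{b}\{b})\{c} + (0 + 0))\{b}\{b} :: stopped
Reachable graph of Q (2 states):
  t0 = rec X. b.(X\{c} + (0 + 0))\{b}\{b} :: =b=> t1
  t1 = ((rec X. b.(X\{c} + (0 + 0))\{b}\{b})\{c} + (0 + 0))\{b}\{b} :: stopped
Partition-refinement fixed point:
  B0 = {s0}
  B1 = {s1, t1}
  B2 = {t0}
s0 ∈ B0, t0 ∈ B2 → different blocks

not bisimilar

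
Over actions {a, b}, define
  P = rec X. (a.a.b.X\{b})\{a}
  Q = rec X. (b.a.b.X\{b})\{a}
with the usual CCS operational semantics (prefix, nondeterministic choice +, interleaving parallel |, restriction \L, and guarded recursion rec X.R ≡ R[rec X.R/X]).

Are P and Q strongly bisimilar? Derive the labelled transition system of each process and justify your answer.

P's transition system — 1 states:
  u0 = rec X. (a.a.b.X\{b})\{a} ⊢ stopped
Q's transition system — 2 states:
  v0 = rec X. (b.a.b.X\{b})\{a} ⊢ =b=> v1
  v1 = (a.b.(rec X. (b.a.b.X\{b})\{a})\{b})\{a} ⊢ stopped
Partition-refinement fixed point:
  B0 = {u0, v1}
  B1 = {v0}
u0 ∈ B0, v0 ∈ B1 → different blocks

P ≁ Q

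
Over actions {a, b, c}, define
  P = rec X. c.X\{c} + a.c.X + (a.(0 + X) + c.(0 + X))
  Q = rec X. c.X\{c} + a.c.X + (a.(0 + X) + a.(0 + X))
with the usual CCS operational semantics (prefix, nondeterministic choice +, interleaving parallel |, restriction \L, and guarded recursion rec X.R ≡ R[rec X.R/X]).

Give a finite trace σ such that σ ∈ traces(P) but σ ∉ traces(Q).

LTS(P): 6 reachable states
  p0 = rec X. c.X\{c} + a.c.X + (a.(0 + X) + c.(0 + X)) ⊢ ··a··> p1, ··a··> p2, ··c··> p1, ··c··> p3
  p1 = 0 + (rec X. c.X\{c} + a.c.X + (a.(0 + X) + c.(0 + X))) ⊢ ··a··> p1, ··a··> p2, ··c··> p1, ··c··> p3
  p2 = c.(rec X. c.X\{c} + a.c.X + (a.(0 + X) + c.(0 + X))) ⊢ ··c··> p0
  p3 = (rec X. c.X\{c} + a.c.X + (a.(0 + X) + c.(0 + X)))\{c} ⊢ ··a··> p4, ··a··> p5
  p4 = (0 + (rec X. c.X\{c} + a.c.X + (a.(0 + X) + c.(0 + X))))\{c} ⊢ ··a··> p4, ··a··> p5
  p5 = (c.(rec X. c.X\{c} + a.c.X + (a.(0 + X) + c.(0 + X))))\{c} ⊢ ·
LTS(Q): 6 reachable states
  q0 = rec X. c.X\{c} + a.c.X + (a.(0 + X) + a.(0 + X)) ⊢ ··a··> q1, ··a··> q2, ··c··> q3
  q1 = 0 + (rec X. c.X\{c} + a.c.X + (a.(0 + X) + a.(0 + X))) ⊢ ··a··> q1, ··a··> q2, ··c··> q3
  q2 = c.(rec X. c.X\{c} + a.c.X + (a.(0 + X) + a.(0 + X))) ⊢ ··c··> q0
  q3 = (rec X. c.X\{c} + a.c.X + (a.(0 + X) + a.(0 + X)))\{c} ⊢ ··a··> q4, ··a··> q5
  q4 = (0 + (rec X. c.X\{c} + a.c.X + (a.(0 + X) + a.(0 + X))))\{c} ⊢ ··a··> q4, ··a··> q5
  q5 = (c.(rec X. c.X\{c} + a.c.X + (a.(0 + X) + a.(0 + X))))\{c} ⊢ ·
Executing cc from P (initial set {p0}):
  step 1 (c): {p1, p3}
  step 2 (c): {p1, p3}
  P completes σ.
Executing cc from Q (initial set {q0}):
  step 1 (c): {q3}
  step 2 (c): ∅  — Q cannot continue

cc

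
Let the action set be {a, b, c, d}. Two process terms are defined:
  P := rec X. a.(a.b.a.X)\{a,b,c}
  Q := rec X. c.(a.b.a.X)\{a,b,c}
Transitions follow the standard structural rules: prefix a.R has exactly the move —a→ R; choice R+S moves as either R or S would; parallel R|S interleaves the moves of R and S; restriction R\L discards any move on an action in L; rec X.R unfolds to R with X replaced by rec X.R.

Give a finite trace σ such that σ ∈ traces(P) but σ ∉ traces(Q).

a

P's transition system — 2 states:
  m0 = rec X. a.(a.b.a.X)\{a,b,c} ⊢ =a=> m1
  m1 = (a.b.a.(rec X. a.(a.b.a.X)\{a,b,c}))\{a,b,c} ⊢ stopped
Q's transition system — 2 states:
  n0 = rec X. c.(a.b.a.X)\{a,b,c} ⊢ =c=> n1
  n1 = (a.b.a.(rec X. c.(a.b.a.X)\{a,b,c}))\{a,b,c} ⊢ stopped
Run σ = ⟨a⟩ on P: start {m0}
  after a @ step 1: {m1}
  ✓ P
Run σ = ⟨a⟩ on Q: start {n0}
  after a @ step 1: ∅  — Q cannot continue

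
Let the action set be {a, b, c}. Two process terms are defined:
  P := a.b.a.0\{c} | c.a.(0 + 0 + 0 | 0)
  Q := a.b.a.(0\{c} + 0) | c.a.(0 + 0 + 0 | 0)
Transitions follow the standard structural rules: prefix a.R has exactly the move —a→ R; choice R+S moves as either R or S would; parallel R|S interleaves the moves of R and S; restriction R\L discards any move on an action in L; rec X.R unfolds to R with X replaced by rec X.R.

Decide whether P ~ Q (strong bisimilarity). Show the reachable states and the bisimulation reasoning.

LTS(P): 12 reachable states
  u0 = a.b.a.0\{c} | c.a.(0 + 0 + 0 | 0) :: --a--▸ u1, --c--▸ u2
  u1 = b.a.0\{c} | c.a.(0 + 0 + 0 | 0) :: --b--▸ u3, --c--▸ u4
  u2 = a.b.a.0\{c} | a.(0 + 0 + 0 | 0) :: --a--▸ u4, --a--▸ u5
  u3 = a.0\{c} | c.a.(0 + 0 + 0 | 0) :: --a--▸ u6, --c--▸ u7
  u4 = b.a.0\{c} | a.(0 + 0 + 0 | 0) :: --a--▸ u8, --b--▸ u7
  u5 = a.b.a.0\{c} | (0 + 0 + 0 | 0) :: --a--▸ u8
  u6 = 0\{c} | c.a.(0 + 0 + 0 | 0) :: --c--▸ u9
  u7 = a.0\{c} | a.(0 + 0 + 0 | 0) :: --a--▸ u10, --a--▸ u9
  u8 = b.a.0\{c} | (0 + 0 + 0 | 0) :: --b--▸ u10
  u9 = 0\{c} | a.(0 + 0 + 0 | 0) :: --a--▸ u11
  u10 = a.0\{c} | (0 + 0 + 0 | 0) :: --a--▸ u11
  u11 = 0\{c} | (0 + 0 + 0 | 0) :: (no moves)
LTS(Q): 12 reachable states
  v0 = a.b.a.(0\{c} + 0) | c.a.(0 + 0 + 0 | 0) :: --a--▸ v1, --c--▸ v2
  v1 = b.a.(0\{c} + 0) | c.a.(0 + 0 + 0 | 0) :: --b--▸ v3, --c--▸ v4
  v2 = a.b.a.(0\{c} + 0) | a.(0 + 0 + 0 | 0) :: --a--▸ v4, --a--▸ v5
  v3 = a.(0\{c} + 0) | c.a.(0 + 0 + 0 | 0) :: --a--▸ v6, --c--▸ v7
  v4 = b.a.(0\{c} + 0) | a.(0 + 0 + 0 | 0) :: --a--▸ v8, --b--▸ v7
  v5 = a.b.a.(0\{c} + 0) | (0 + 0 + 0 | 0) :: --a--▸ v8
  v6 = (0\{c} + 0) | c.a.(0 + 0 + 0 | 0) :: --c--▸ v9
  v7 = a.(0\{c} + 0) | a.(0 + 0 + 0 | 0) :: --a--▸ v10, --a--▸ v9
  v8 = b.a.(0\{c} + 0) | (0 + 0 + 0 | 0) :: --b--▸ v10
  v9 = (0\{c} + 0) | a.(0 + 0 + 0 | 0) :: --a--▸ v11
  v10 = a.(0\{c} + 0) | (0 + 0 + 0 | 0) :: --a--▸ v11
  v11 = (0\{c} + 0) | (0 + 0 + 0 | 0) :: (no moves)
Coarsest stable partition (strong bisimilarity classes):
  B0 = {u0, v0}
  B1 = {u2, v2}
  B2 = {u4, v4}
  B3 = {u8, v8}
  B4 = {u10, u9, v10, v9}
  B5 = {u11, v11}
  B6 = {u7, v7}
  B7 = {u5, v5}
  B8 = {u1, v1}
  B9 = {u3, v3}
  B10 = {u6, v6}
u0 ∈ B0, v0 ∈ B0 → same block

bisimilar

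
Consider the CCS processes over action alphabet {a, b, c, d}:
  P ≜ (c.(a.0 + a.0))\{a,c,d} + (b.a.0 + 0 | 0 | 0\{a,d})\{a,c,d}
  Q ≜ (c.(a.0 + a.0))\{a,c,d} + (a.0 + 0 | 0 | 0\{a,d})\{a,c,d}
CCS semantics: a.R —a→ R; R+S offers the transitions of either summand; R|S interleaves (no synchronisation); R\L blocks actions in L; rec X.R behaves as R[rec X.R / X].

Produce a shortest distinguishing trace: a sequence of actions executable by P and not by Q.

b

LTS(P): 2 reachable states
  s0 = (c.(a.0 + a.0))\{a,c,d} + (b.a.0 + 0 | 0 | 0\{a,d})\{a,c,d} → -b-> s1
  s1 = (a.0)\{a,c,d} → ∅
LTS(Q): 1 reachable states
  t0 = (c.(a.0 + a.0))\{a,c,d} + (a.0 + 0 | 0 | 0\{a,d})\{a,c,d} → ∅
Executing b from P (initial set {s0}):
  [1] b ⇒ {s1}
  ✓ P
Executing b from Q (initial set {t0}):
  [1] b ⇒ no successor for Q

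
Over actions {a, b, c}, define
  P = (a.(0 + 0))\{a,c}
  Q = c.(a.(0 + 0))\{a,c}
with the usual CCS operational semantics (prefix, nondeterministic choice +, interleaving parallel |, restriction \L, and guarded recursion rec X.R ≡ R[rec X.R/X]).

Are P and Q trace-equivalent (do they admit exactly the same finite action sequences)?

Reachable graph of P (1 states):
  m0 = (a.(0 + 0))\{a,c} :: ·
Reachable graph of Q (2 states):
  n0 = c.(a.(0 + 0))\{a,c} :: --c--▸ n1
  n1 = (a.(0 + 0))\{a,c} :: ·
Trace ⟨c⟩ through Q, begin at {n0}:
  after c @ step 1: {n1}
  — Q admits the full trace.
Trace ⟨c⟩ through P, begin at {m0}:
  after c @ step 1: ∅  — P cannot continue

NO — witness ⟨c⟩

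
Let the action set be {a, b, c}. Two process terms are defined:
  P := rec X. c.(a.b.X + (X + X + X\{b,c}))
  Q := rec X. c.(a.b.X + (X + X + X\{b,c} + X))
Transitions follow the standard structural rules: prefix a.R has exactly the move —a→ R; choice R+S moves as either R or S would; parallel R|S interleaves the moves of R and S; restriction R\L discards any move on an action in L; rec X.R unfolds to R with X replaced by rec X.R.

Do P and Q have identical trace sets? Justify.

LTS(P): 3 reachable states
  m0 = rec X. c.(a.b.X + (X + X + X\{b,c})) | —c→ m1
  m1 = a.b.(rec X. c.(a.b.X + (X + X + X\{b,c}))) + ((rec X. c.(a.b.X + (X + X + X\{b,c}))) + (rec X. c.(a.b.X + (X + X + X\{b,c}))) + (rec X. c.(a.b.X + (X + X + X\{b,c})))\{b,c}) | —a→ m2, —c→ m1
  m2 = b.(rec X. c.(a.b.X + (X + X + X\{b,c}))) | —b→ m0
LTS(Q): 3 reachable states
  n0 = rec X. c.(a.b.X + (X + X + X\{b,c} + X)) | —c→ n1
  n1 = a.b.(rec X. c.(a.b.X + (X + X + X\{b,c} + X))) + ((rec X. c.(a.b.X + (X + X + X\{b,c} + X))) + (rec X. c.(a.b.X + (X + X + X\{b,c} + X))) + (rec X. c.(a.b.X + (X + X + X\{b,c} + X)))\{b,c} + (rec X. c.(a.b.X + (X + X + X\{b,c} + X)))) | —a→ n2, —c→ n1
  n2 = b.(rec X. c.(a.b.X + (X + X + X\{b,c} + X))) | —b→ n0
Coarsest stable partition (strong bisimilarity classes):
  B0 = {m0, n0}
  B1 = {m1, n1}
  B2 = {m2, n2}
m0 ∈ B0, n0 ∈ B0 → same block
Bisimilar ⇒ trace-equivalent.

traces(P) = traces(Q)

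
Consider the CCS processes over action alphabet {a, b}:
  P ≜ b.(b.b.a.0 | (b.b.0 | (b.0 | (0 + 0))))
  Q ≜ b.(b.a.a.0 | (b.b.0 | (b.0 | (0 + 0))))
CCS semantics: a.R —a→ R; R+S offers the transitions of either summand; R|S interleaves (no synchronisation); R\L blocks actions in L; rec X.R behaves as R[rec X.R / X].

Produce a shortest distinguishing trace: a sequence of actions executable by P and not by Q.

P's transition system — 25 states:
  p0 = b.(b.b.a.0 | (b.b.0 | (b.0 | (0 + 0)))) :: --b--▸ p1
  p1 = b.b.a.0 | (b.b.0 | (b.0 | (0 + 0))) :: --b--▸ p2, --b--▸ p3, --b--▸ p4
  p2 = b.a.0 | (b.b.0 | (b.0 | (0 + 0))) :: --b--▸ p5, --b--▸ p6, --b--▸ p7
  p3 = b.b.a.0 | (b.0 | (b.0 | (0 + 0))) :: --b--▸ p6, --b--▸ p8, --b--▸ p9
  p4 = b.b.a.0 | (b.b.0 | (0 | (0 + 0))) :: --b--▸ p7, --b--▸ p9
  p5 = a.0 | (b.b.0 | (b.0 | (0 + 0))) :: --a--▸ p10, --b--▸ p11, --b--▸ p12
  p6 = b.a.0 | (b.0 | (b.0 | (0 + 0))) :: --b--▸ p11, --b--▸ p13, --b--▸ p14
  p7 = b.a.0 | (b.b.0 | (0 | (0 + 0))) :: --b--▸ p12, --b--▸ p14
  p8 = b.b.a.0 | (0 | (b.0 | (0 + 0))) :: --b--▸ p13, --b--▸ p15
  p9 = b.b.a.0 | (b.0 | (0 | (0 + 0))) :: --b--▸ p14, --b--▸ p15
  p10 = 0 | (b.b.0 | (b.0 | (0 + 0))) :: --b--▸ p16, --b--▸ p17
  p11 = a.0 | (b.0 | (b.0 | (0 + 0))) :: --a--▸ p16, --b--▸ p18, --b--▸ p19
  p12 = a.0 | (b.b.0 | (0 | (0 + 0))) :: --a--▸ p17, --b--▸ p19
  p13 = b.a.0 | (0 | (b.0 | (0 + 0))) :: --b--▸ p18, --b--▸ p20
  p14 = b.a.0 | (b.0 | (0 | (0 + 0))) :: --b--▸ p19, --b--▸ p20
  p15 = b.b.a.0 | (0 | (0 | (0 + 0))) :: --b--▸ p20
  p16 = 0 | (b.0 | (b.0 | (0 + 0))) :: --b--▸ p21, --b--▸ p22
  p17 = 0 | (b.b.0 | (0 | (0 + 0))) :: --b--▸ p22
  p18 = a.0 | (0 | (b.0 | (0 + 0))) :: --a--▸ p21, --b--▸ p23
  p19 = a.0 | (b.0 | (0 | (0 + 0))) :: --a--▸ p22, --b--▸ p23
  p20 = b.a.0 | (0 | (0 | (0 + 0))) :: --b--▸ p23
  p21 = 0 | (0 | (b.0 | (0 + 0))) :: --b--▸ p24
  p22 = 0 | (b.0 | (0 | (0 + 0))) :: --b--▸ p24
  p23 = a.0 | (0 | (0 | (0 + 0))) :: --a--▸ p24
  p24 = 0 | (0 | (0 | (0 + 0))) :: ∅
Q's transition system — 25 states:
  q0 = b.(b.a.a.0 | (b.b.0 | (b.0 | (0 + 0)))) :: --b--▸ q1
  q1 = b.a.a.0 | (b.b.0 | (b.0 | (0 + 0))) :: --b--▸ q2, --b--▸ q3, --b--▸ q4
  q2 = a.a.0 | (b.b.0 | (b.0 | (0 + 0))) :: --a--▸ q5, --b--▸ q6, --b--▸ q7
  q3 = b.a.a.0 | (b.0 | (b.0 | (0 + 0))) :: --b--▸ q6, --b--▸ q8, --b--▸ q9
  q4 = b.a.a.0 | (b.b.0 | (0 | (0 + 0))) :: --b--▸ q7, --b--▸ q9
  q5 = a.0 | (b.b.0 | (b.0 | (0 + 0))) :: --a--▸ q10, --b--▸ q11, --b--▸ q12
  q6 = a.a.0 | (b.0 | (b.0 | (0 + 0))) :: --a--▸ q11, --b--▸ q13, --b--▸ q14
  q7 = a.a.0 | (b.b.0 | (0 | (0 + 0))) :: --a--▸ q12, --b--▸ q14
  q8 = b.a.a.0 | (0 | (b.0 | (0 + 0))) :: --b--▸ q13, --b--▸ q15
  q9 = b.a.a.0 | (b.0 | (0 | (0 + 0))) :: --b--▸ q14, --b--▸ q15
  q10 = 0 | (b.b.0 | (b.0 | (0 + 0))) :: --b--▸ q16, --b--▸ q17
  q11 = a.0 | (b.0 | (b.0 | (0 + 0))) :: --a--▸ q16, --b--▸ q18, --b--▸ q19
  q12 = a.0 | (b.b.0 | (0 | (0 + 0))) :: --a--▸ q17, --b--▸ q19
  q13 = a.a.0 | (0 | (b.0 | (0 + 0))) :: --a--▸ q18, --b--▸ q20
  q14 = a.a.0 | (b.0 | (0 | (0 + 0))) :: --a--▸ q19, --b--▸ q20
  q15 = b.a.a.0 | (0 | (0 | (0 + 0))) :: --b--▸ q20
  q16 = 0 | (b.0 | (b.0 | (0 + 0))) :: --b--▸ q21, --b--▸ q22
  q17 = 0 | (b.b.0 | (0 | (0 + 0))) :: --b--▸ q22
  q18 = a.0 | (0 | (b.0 | (0 + 0))) :: --a--▸ q21, --b--▸ q23
  q19 = a.0 | (b.0 | (0 | (0 + 0))) :: --a--▸ q22, --b--▸ q23
  q20 = a.a.0 | (0 | (0 | (0 + 0))) :: --a--▸ q23
  q21 = 0 | (0 | (b.0 | (0 + 0))) :: --b--▸ q24
  q22 = 0 | (b.0 | (0 | (0 + 0))) :: --b--▸ q24
  q23 = a.0 | (0 | (0 | (0 + 0))) :: --a--▸ q24
  q24 = 0 | (0 | (0 | (0 + 0))) :: ∅
Run σ = ⟨bbbbbb⟩ on P: start {p0}
  step 1 (b): {p1}
  step 2 (b): {p2, p3, p4}
  step 3 (b): {p5, p6, p7, p8, p9}
  step 4 (b): {p11, p12, p13, p14, p15}
  step 5 (b): {p18, p19, p20}
  step 6 (b): {p23}
  ✓ P
Run σ = ⟨bbbbbb⟩ on Q: start {q0}
  step 1 (b): {q1}
  step 2 (b): {q2, q3, q4}
  step 3 (b): {q6, q7, q8, q9}
  step 4 (b): {q13, q14, q15}
  step 5 (b): {q20}
  step 6 (b): ∅ (Q stuck)

bbbbbb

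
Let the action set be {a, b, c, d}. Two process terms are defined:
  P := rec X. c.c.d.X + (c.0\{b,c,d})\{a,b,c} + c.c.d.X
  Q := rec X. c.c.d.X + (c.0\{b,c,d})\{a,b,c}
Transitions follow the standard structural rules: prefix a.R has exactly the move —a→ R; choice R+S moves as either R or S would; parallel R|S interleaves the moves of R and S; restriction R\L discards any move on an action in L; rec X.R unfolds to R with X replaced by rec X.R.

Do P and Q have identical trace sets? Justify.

Reachable graph of P (3 states):
  s0 = rec X. c.c.d.X + (c.0\{b,c,d})\{a,b,c} + c.c.d.X has moves -c-> s1
  s1 = c.d.(rec X. c.c.d.X + (c.0\{b,c,d})\{a,b,c} + c.c.d.X) has moves -c-> s2
  s2 = d.(rec X. c.c.d.X + (c.0\{b,c,d})\{a,b,c} + c.c.d.X) has moves -d-> s0
Reachable graph of Q (3 states):
  t0 = rec X. c.c.d.X + (c.0\{b,c,d})\{a,b,c} has moves -c-> t1
  t1 = c.d.(rec X. c.c.d.X + (c.0\{b,c,d})\{a,b,c}) has moves -c-> t2
  t2 = d.(rec X. c.c.d.X + (c.0\{b,c,d})\{a,b,c}) has moves -d-> t0
Bisimilarity quotient blocks:
  B0 = {s0, t0}
  B1 = {s1, t1}
  B2 = {s2, t2}
s0 ∈ B0, t0 ∈ B0 → same block
Bisimilar ⇒ trace-equivalent.

YES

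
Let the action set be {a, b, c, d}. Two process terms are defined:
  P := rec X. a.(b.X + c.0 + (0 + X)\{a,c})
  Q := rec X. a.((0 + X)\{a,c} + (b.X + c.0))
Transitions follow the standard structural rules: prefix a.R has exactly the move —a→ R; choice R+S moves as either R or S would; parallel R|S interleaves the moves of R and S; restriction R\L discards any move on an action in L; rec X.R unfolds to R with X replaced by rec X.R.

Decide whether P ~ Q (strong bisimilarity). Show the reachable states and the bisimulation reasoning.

P's transition system — 3 states:
  s0 = rec X. a.(b.X + c.0 + (0 + X)\{a,c}) has moves =a=> s1
  s1 = b.(rec X. a.(b.X + c.0 + (0 + X)\{a,c})) + c.0 + (0 + (rec X. a.(b.X + c.0 + (0 + X)\{a,c})))\{a,c} has moves =b=> s0, =c=> s2
  s2 = 0 has moves deadlocked
Q's transition system — 3 states:
  t0 = rec X. a.((0 + X)\{a,c} + (b.X + c.0)) has moves =a=> t1
  t1 = (0 + (rec X. a.((0 + X)\{a,c} + (b.X + c.0))))\{a,c} + (b.(rec X. a.((0 + X)\{a,c} + (b.X + c.0))) + c.0) has moves =b=> t0, =c=> t2
  t2 = 0 has moves deadlocked
Partition-refinement fixed point:
  B0 = {s0, t0}
  B1 = {s1, t1}
  B2 = {s2, t2}
s0 ∈ B0, t0 ∈ B0 → same block

P ~ Q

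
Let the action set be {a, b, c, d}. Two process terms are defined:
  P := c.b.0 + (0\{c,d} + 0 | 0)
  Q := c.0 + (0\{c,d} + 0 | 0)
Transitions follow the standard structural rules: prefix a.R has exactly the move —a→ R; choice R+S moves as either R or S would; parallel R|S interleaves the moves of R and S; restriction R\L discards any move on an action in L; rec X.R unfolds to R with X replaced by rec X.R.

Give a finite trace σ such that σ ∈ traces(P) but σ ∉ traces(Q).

LTS(P): 3 reachable states
  s0 = c.b.0 + (0\{c,d} + 0 | 0) has moves =c=> s1
  s1 = b.0 has moves =b=> s2
  s2 = 0 has moves deadlocked
LTS(Q): 2 reachable states
  t0 = c.0 + (0\{c,d} + 0 | 0) has moves =c=> t1
  t1 = 0 has moves deadlocked
Executing cb from P (initial set {s0}):
  after c @ step 1: {s1}
  after b @ step 2: {s2}
  — P admits the full trace.
Executing cb from Q (initial set {t0}):
  after c @ step 1: {t1}
  after b @ step 2: ∅ (Q stuck)

cb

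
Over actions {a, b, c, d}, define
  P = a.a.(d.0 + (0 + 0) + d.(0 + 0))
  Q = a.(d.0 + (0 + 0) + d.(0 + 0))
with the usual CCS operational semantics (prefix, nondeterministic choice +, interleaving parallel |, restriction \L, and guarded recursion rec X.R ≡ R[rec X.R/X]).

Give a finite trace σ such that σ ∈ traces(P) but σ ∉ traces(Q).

aa

Reachable graph of P (5 states):
  u0 = a.a.(d.0 + (0 + 0) + d.(0 + 0)) :: =a=> u1
  u1 = a.(d.0 + (0 + 0) + d.(0 + 0)) :: =a=> u2
  u2 = d.0 + (0 + 0) + d.(0 + 0) :: =d=> u3, =d=> u4
  u3 = 0 :: ·
  u4 = 0 + 0 :: ·
Reachable graph of Q (4 states):
  v0 = a.(d.0 + (0 + 0) + d.(0 + 0)) :: =a=> v1
  v1 = d.0 + (0 + 0) + d.(0 + 0) :: =d=> v2, =d=> v3
  v2 = 0 :: ·
  v3 = 0 + 0 :: ·
Trace ⟨aa⟩ through P, begin at {u0}:
  step 1 (a): {u1}
  step 2 (a): {u2}
  P completes σ.
Trace ⟨aa⟩ through Q, begin at {v0}:
  step 1 (a): {v1}
  step 2 (a): ∅  — Q cannot continue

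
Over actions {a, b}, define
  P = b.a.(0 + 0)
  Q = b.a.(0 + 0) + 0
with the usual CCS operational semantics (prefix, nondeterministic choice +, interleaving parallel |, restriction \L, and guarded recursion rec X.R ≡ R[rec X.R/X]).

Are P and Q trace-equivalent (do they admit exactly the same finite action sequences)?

Reachable graph of P (3 states):
  u0 = b.a.(0 + 0) has moves --b--▸ u1
  u1 = a.(0 + 0) has moves --a--▸ u2
  u2 = 0 + 0 has moves stopped
Reachable graph of Q (3 states):
  v0 = b.a.(0 + 0) + 0 has moves --b--▸ v1
  v1 = a.(0 + 0) has moves --a--▸ v2
  v2 = 0 + 0 has moves stopped
Coarsest stable partition (strong bisimilarity classes):
  B0 = {u0, v0}
  B1 = {u1, v1}
  B2 = {u2, v2}
u0 ∈ B0, v0 ∈ B0 → same block
Bisimilar ⇒ trace-equivalent.

traces(P) = traces(Q)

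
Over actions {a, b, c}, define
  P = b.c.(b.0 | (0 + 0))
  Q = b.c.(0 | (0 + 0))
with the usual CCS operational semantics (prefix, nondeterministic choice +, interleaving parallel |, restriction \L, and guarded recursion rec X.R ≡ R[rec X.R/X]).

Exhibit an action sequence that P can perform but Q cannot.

P's transition system — 4 states:
  u0 = b.c.(b.0 | (0 + 0)) ⊢ --b--▸ u1
  u1 = c.(b.0 | (0 + 0)) ⊢ --c--▸ u2
  u2 = b.0 | (0 + 0) ⊢ --b--▸ u3
  u3 = 0 | (0 + 0) ⊢ (no moves)
Q's transition system — 3 states:
  v0 = b.c.(0 | (0 + 0)) ⊢ --b--▸ v1
  v1 = c.(0 | (0 + 0)) ⊢ --c--▸ v2
  v2 = 0 | (0 + 0) ⊢ (no moves)
Trace ⟨bcb⟩ through P, begin at {u0}:
  step 1 (b): {u1}
  step 2 (c): {u2}
  step 3 (b): {u3}
  P completes σ.
Trace ⟨bcb⟩ through Q, begin at {v0}:
  step 1 (b): {v1}
  step 2 (c): {v2}
  step 3 (b): no successor for Q

bcb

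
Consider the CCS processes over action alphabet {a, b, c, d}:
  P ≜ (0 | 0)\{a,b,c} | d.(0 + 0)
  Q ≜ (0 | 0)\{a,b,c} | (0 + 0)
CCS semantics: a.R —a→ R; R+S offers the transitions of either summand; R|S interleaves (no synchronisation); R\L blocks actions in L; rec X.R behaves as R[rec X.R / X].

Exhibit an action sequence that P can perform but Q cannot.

LTS(P): 2 reachable states
  p0 = (0 | 0)\{a,b,c} | d.(0 + 0) → --d--▸ p1
  p1 = (0 | 0)\{a,b,c} | (0 + 0) → ∅
LTS(Q): 1 reachable states
  q0 = (0 | 0)\{a,b,c} | (0 + 0) → ∅
Executing d from P (initial set {p0}):
  [1] d ⇒ {p1}
  — P admits the full trace.
Executing d from Q (initial set {q0}):
  [1] d ⇒ ∅ (Q stuck)

d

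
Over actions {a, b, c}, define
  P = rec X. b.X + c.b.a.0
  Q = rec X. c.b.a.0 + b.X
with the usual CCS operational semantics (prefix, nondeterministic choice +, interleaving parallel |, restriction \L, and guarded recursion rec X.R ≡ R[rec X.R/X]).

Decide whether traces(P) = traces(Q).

YES

P's transition system — 4 states:
  u0 = rec X. b.X + c.b.a.0 has moves —b→ u0, —c→ u1
  u1 = b.a.0 has moves —b→ u2
  u2 = a.0 has moves —a→ u3
  u3 = 0 has moves deadlocked
Q's transition system — 4 states:
  v0 = rec X. c.b.a.0 + b.X has moves —b→ v0, —c→ v1
  v1 = b.a.0 has moves —b→ v2
  v2 = a.0 has moves —a→ v3
  v3 = 0 has moves deadlocked
Bisimilarity quotient blocks:
  B0 = {u0, v0}
  B1 = {u1, v1}
  B2 = {u2, v2}
  B3 = {u3, v3}
u0 ∈ B0, v0 ∈ B0 → same block
Bisimilar ⇒ trace-equivalent.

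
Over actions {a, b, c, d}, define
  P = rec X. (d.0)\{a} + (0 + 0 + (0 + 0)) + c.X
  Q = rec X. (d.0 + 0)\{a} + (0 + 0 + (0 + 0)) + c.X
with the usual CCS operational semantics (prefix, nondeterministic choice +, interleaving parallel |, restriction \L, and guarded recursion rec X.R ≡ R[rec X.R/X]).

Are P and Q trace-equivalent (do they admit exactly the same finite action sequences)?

Reachable graph of P (2 states):
  s0 = rec X. (d.0)\{a} + (0 + 0 + (0 + 0)) + c.X → —c→ s0, —d→ s1
  s1 = 0\{a} → stopped
Reachable graph of Q (2 states):
  t0 = rec X. (d.0 + 0)\{a} + (0 + 0 + (0 + 0)) + c.X → —c→ t0, —d→ t1
  t1 = 0\{a} → stopped
Partition-refinement fixed point:
  B0 = {s0, t0}
  B1 = {s1, t1}
s0 ∈ B0, t0 ∈ B0 → same block
Bisimilar ⇒ trace-equivalent.

traces(P) = traces(Q)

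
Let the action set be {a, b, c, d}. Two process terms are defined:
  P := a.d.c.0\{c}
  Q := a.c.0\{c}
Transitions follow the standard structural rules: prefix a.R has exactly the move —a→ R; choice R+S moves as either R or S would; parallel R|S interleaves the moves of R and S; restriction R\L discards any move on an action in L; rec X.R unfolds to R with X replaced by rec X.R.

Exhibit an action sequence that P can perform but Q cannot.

Reachable graph of P (4 states):
  m0 = a.d.c.0\{c} → ··a··> m1
  m1 = d.c.0\{c} → ··d··> m2
  m2 = c.0\{c} → ··c··> m3
  m3 = 0\{c} → (no moves)
Reachable graph of Q (3 states):
  n0 = a.c.0\{c} → ··a··> n1
  n1 = c.0\{c} → ··c··> n2
  n2 = 0\{c} → (no moves)
Executing ad from P (initial set {m0}):
  [1] a ⇒ {m1}
  [2] d ⇒ {m2}
  P completes σ.
Executing ad from Q (initial set {n0}):
  [1] a ⇒ {n1}
  [2] d ⇒ ∅  — Q cannot continue

ad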